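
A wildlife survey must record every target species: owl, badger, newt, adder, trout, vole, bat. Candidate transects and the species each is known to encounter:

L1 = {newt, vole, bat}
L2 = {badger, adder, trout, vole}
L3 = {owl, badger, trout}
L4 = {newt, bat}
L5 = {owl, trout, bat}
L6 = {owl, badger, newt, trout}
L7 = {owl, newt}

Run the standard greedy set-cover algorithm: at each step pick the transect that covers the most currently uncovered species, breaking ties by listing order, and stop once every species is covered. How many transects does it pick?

Pick 1: L2 covers 4 new species (badger, adder, trout, vole).
Pick 2: L1 covers 2 new species (newt, bat).
Pick 3: L3 covers 1 new species (owl).
Greedy uses 3 transects.

3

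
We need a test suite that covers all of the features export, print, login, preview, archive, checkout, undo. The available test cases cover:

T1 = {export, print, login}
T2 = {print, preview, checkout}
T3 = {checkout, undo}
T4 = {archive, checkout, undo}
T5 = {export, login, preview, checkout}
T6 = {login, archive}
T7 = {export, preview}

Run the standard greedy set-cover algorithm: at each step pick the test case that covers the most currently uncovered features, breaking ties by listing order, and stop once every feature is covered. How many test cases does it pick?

3

Pick 1: T5 covers 4 new features (export, login, preview, checkout).
Pick 2: T4 covers 2 new features (archive, undo).
Pick 3: T1 covers 1 new features (print).
Greedy uses 3 test cases.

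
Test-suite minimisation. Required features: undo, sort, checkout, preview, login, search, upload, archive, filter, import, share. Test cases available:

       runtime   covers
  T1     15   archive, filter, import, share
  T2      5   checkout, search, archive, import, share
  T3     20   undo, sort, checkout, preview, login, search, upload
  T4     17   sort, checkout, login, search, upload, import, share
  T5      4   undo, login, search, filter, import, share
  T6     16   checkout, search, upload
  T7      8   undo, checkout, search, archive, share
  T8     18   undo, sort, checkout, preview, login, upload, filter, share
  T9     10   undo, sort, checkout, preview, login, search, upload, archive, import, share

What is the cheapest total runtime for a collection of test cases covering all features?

14

T5, T9 cover every feature at runtime 4 + 10 = 14.
Any cover uses at least 2 test cases; among all covering selections none totals below 14.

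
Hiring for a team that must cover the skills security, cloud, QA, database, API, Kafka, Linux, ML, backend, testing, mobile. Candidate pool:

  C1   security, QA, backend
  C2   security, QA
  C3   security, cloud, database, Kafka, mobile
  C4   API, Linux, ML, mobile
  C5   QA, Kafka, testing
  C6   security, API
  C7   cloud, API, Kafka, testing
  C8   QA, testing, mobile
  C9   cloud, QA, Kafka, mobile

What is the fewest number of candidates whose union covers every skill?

C1, C3, C4, C5 together cover {security, cloud, QA, database, API, Kafka, Linux, ML, backend, testing, mobile} — every skill.
No 3 of the 9 candidates cover everything (all 84 triples fall short), so 4 is minimum.

4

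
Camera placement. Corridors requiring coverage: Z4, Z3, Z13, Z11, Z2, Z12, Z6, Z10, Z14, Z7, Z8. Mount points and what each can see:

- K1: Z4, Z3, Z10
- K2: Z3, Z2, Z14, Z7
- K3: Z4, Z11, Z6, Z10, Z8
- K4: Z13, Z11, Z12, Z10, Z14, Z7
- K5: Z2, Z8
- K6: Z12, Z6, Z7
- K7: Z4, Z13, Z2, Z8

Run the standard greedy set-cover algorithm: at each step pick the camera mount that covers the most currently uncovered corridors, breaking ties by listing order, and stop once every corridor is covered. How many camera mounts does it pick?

3

Pick 1: K4 covers 6 new corridors (Z13, Z11, Z12, Z10, Z14, Z7).
Pick 2: K3 covers 3 new corridors (Z4, Z6, Z8).
Pick 3: K2 covers 2 new corridors (Z3, Z2).
Greedy uses 3 camera mounts.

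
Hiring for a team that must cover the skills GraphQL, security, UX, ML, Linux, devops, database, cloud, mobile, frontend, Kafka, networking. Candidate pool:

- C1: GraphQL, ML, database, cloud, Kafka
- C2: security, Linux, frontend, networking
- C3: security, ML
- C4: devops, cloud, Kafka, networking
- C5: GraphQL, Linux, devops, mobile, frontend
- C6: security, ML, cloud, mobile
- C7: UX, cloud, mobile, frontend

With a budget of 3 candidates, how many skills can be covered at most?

11

Choosing C1, C2, C5 covers {GraphQL, security, ML, Linux, devops, database, cloud, mobile, frontend, Kafka, networking} — 11 skills.
No choice of 3 candidates does better; here UX is left uncovered.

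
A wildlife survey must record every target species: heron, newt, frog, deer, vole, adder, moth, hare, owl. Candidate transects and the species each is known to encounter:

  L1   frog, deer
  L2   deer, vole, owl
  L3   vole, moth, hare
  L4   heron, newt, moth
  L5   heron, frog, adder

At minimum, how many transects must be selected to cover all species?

4

L2, L3, L4, L5 together cover {heron, newt, frog, deer, vole, adder, moth, hare, owl} — every species.
No 3 of the 5 transects cover everything (all 10 triples fall short), so 4 is minimum.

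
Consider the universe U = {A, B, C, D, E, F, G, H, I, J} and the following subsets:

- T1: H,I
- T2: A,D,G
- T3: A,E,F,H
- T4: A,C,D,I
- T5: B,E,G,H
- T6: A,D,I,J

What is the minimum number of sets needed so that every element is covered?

T3, T4, T5, T6 together cover {A, B, C, D, E, F, G, H, I, J} — every element.
No 3 of the 6 sets cover everything (all 20 triples fall short), so 4 is minimum.

4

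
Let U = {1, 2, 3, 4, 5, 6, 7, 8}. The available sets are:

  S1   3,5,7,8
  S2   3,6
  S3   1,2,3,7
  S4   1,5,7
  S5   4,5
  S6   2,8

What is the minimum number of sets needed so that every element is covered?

4

S1, S2, S3, S5 together cover {1, 2, 3, 4, 5, 6, 7, 8} — every element.
No 3 of the 6 sets cover everything (all 20 triples fall short), so 4 is minimum.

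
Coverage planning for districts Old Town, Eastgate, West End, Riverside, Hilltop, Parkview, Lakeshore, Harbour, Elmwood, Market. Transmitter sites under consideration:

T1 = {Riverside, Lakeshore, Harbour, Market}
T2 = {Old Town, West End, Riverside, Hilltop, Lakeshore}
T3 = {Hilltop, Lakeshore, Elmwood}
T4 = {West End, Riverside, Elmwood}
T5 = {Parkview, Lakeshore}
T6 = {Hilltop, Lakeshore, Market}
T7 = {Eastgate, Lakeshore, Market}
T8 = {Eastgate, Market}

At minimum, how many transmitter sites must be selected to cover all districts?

5

T1, T2, T3, T5, T7 together cover {Old Town, Eastgate, West End, Riverside, Hilltop, Parkview, Lakeshore, Harbour, Elmwood, Market} — every district.
No 4 of the 8 transmitter sites cover everything (all 70 size-4 selections fall short), so 5 is minimum.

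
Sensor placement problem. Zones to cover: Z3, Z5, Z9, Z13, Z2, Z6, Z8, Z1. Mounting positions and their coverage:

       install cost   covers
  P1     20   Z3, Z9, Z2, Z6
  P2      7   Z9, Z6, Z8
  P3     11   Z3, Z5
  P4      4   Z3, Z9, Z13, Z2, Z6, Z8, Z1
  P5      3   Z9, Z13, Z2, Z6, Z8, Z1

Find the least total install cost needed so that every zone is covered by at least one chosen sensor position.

P3, P5 cover every zone at install cost 11 + 3 = 14.
Any cover uses at least 2 sensor positions; among all covering selections none totals below 14.

14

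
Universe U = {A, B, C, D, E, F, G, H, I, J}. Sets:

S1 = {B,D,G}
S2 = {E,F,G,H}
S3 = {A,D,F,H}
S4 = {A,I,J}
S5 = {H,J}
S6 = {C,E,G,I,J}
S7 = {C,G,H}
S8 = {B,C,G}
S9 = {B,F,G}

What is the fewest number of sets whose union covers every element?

S1, S3, S6 together cover {A, B, C, D, E, F, G, H, I, J} — every element.
No 2 of the 9 sets cover everything (all 36 pairs fall short), so 3 is minimum.

3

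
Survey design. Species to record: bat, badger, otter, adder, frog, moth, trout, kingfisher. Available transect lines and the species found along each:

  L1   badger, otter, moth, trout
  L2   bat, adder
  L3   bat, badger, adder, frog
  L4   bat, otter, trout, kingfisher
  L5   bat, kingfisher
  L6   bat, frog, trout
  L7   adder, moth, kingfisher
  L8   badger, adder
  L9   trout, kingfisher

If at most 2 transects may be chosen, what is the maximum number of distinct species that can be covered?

Choosing L1, L3 covers {bat, badger, otter, adder, frog, moth, trout} — 7 species.
No choice of 2 transects does better; here kingfisher is left uncovered.

7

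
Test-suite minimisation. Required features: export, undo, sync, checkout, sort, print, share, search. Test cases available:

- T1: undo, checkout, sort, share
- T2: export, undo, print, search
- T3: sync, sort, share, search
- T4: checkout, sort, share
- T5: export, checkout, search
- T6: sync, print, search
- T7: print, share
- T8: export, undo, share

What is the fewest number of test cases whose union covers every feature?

T1, T2, T3 together cover {export, undo, sync, checkout, sort, print, share, search} — every feature.
No 2 of the 8 test cases cover everything (all 28 pairs fall short), so 3 is minimum.

3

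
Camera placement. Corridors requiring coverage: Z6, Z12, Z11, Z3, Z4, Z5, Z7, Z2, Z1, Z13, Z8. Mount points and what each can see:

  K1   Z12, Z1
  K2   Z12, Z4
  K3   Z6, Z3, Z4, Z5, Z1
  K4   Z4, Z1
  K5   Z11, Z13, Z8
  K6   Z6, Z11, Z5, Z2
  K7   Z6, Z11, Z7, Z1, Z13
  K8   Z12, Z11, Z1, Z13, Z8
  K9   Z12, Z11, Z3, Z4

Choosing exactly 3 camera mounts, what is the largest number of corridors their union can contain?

Choosing K3, K6, K8 covers {Z6, Z12, Z11, Z3, Z4, Z5, Z2, Z1, Z13, Z8} — 10 corridors.
No choice of 3 camera mounts does better; here Z7 is left uncovered.

10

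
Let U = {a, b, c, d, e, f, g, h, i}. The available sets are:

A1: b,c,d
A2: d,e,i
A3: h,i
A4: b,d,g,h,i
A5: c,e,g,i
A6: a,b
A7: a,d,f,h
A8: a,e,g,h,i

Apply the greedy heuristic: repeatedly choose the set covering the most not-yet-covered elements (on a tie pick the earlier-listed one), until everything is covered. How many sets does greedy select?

Pick 1: A4 covers 5 new elements (b, d, g, h, i).
Pick 2: A5 covers 2 new elements (c, e).
Pick 3: A7 covers 2 new elements (a, f).
Greedy uses 3 sets.

3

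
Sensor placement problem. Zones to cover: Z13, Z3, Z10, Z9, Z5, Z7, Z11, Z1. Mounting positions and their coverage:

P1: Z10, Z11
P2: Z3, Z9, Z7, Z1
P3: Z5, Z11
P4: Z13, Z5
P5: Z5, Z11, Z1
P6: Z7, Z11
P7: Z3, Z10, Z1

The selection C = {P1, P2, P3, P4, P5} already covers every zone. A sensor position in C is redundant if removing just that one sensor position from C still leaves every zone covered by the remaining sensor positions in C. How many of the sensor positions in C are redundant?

2

Drop P1: Z10 uncovered — not redundant.
Drop P2: Z3, Z9, Z7 uncovered — not redundant.
Drop P3: the rest still cover every zone — redundant.
Drop P4: Z13 uncovered — not redundant.
Drop P5: the rest still cover every zone — redundant.
2 redundant: P3, P5.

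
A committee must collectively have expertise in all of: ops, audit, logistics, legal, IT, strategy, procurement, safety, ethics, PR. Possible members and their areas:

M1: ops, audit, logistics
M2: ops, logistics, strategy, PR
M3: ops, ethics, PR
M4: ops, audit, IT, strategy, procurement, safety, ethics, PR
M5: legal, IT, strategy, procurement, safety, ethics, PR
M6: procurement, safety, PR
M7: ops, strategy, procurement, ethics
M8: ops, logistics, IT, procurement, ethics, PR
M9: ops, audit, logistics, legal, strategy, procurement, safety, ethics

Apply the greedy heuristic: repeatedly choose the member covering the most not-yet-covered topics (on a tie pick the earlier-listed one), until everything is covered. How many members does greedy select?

2

Pick 1: M4 covers 8 new topics (ops, audit, IT, strategy, procurement, safety, ethics, PR).
Pick 2: M9 covers 2 new topics (logistics, legal).
Greedy uses 2 members.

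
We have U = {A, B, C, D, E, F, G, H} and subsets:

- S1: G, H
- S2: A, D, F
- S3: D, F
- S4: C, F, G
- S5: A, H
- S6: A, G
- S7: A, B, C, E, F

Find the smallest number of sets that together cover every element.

3

S1, S2, S7 together cover {A, B, C, D, E, F, G, H} — every element.
No 2 of the 7 sets cover everything (all 21 pairs fall short), so 3 is minimum.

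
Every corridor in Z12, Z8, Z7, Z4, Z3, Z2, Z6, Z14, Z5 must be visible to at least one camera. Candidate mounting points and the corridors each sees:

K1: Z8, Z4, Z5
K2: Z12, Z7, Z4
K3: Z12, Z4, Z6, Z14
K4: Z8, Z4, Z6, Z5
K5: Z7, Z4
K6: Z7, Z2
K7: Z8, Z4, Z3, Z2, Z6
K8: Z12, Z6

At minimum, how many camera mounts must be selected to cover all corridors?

K1, K2, K3, K7 together cover {Z12, Z8, Z7, Z4, Z3, Z2, Z6, Z14, Z5} — every corridor.
No 3 of the 8 camera mounts cover everything (all 56 triples fall short), so 4 is minimum.

4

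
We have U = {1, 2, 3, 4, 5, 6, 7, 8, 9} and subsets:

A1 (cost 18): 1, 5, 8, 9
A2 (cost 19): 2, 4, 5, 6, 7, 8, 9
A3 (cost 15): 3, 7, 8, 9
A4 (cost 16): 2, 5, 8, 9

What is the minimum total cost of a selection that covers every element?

A1, A2, A3 cover every element at cost 18 + 19 + 15 = 52.
Any cover uses at least 3 sets; among all covering selections none totals below 52.

52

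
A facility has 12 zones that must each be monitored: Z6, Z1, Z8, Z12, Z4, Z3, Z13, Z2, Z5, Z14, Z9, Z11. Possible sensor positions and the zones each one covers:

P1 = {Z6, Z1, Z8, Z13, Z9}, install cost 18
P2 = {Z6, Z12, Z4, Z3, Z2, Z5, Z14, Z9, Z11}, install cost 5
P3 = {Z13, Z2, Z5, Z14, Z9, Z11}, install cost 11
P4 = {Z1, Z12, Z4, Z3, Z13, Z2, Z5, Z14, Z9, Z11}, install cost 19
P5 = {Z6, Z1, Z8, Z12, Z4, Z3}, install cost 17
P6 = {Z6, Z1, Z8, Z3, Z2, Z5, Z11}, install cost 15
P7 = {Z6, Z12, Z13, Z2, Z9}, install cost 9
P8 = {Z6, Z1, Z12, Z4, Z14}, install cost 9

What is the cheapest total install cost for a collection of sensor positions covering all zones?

P1, P2 cover every zone at install cost 18 + 5 = 23.
Any cover uses at least 2 sensor positions; among all covering selections none totals below 23.

23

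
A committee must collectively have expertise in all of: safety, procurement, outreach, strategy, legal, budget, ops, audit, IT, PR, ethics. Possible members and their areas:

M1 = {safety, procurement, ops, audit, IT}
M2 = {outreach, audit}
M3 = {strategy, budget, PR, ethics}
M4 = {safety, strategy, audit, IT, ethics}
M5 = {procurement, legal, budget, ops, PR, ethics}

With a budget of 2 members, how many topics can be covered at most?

Choosing M4, M5 covers {safety, procurement, strategy, legal, budget, ops, audit, IT, PR, ethics} — 10 topics.
No choice of 2 members does better; here outreach is left uncovered.

10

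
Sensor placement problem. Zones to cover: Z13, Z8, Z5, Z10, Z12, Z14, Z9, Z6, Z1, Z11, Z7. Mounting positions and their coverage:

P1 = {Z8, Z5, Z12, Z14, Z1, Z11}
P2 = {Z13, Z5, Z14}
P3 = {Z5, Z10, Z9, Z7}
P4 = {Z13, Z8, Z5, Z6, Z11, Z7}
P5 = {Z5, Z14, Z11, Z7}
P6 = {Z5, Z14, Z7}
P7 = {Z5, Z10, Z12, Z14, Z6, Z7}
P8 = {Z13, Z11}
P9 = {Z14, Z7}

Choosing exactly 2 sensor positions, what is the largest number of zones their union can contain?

9

Choosing P1, P3 covers {Z8, Z5, Z10, Z12, Z14, Z9, Z1, Z11, Z7} — 9 zones.
No choice of 2 sensor positions does better; here Z13, Z6 are left uncovered.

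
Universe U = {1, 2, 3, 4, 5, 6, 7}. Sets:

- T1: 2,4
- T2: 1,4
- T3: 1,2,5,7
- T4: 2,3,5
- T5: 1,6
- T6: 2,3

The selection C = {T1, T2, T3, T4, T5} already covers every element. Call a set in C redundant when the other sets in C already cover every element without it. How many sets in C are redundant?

Drop T1: the rest still cover every element — redundant.
Drop T2: the rest still cover every element — redundant.
Drop T3: 7 uncovered — not redundant.
Drop T4: 3 uncovered — not redundant.
Drop T5: 6 uncovered — not redundant.
2 redundant: T1, T2.

2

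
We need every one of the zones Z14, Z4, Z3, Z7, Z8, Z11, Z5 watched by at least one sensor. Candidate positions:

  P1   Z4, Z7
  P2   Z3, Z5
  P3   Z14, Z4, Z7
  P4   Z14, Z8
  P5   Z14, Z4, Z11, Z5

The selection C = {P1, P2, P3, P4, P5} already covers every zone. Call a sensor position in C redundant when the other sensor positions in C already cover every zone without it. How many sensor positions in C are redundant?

Drop P1: the rest still cover every zone — redundant.
Drop P2: Z3 uncovered — not redundant.
Drop P3: the rest still cover every zone — redundant.
Drop P4: Z8 uncovered — not redundant.
Drop P5: Z11 uncovered — not redundant.
2 redundant: P1, P3.

2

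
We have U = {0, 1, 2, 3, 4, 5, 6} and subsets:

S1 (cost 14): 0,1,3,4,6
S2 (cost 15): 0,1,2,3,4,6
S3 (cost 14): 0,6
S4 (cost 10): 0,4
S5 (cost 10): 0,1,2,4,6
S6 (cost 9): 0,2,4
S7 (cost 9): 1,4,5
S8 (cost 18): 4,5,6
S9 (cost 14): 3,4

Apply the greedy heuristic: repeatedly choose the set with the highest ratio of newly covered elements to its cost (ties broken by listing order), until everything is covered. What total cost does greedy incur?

Pick 1: S5 adds 5 new (0, 1, 2, 4, 6) at cost 10 (ratio 5/10).
Pick 2: S7 adds 1 new (5) at cost 9 (ratio 1/9).
Pick 3: S1 adds 1 new (3) at cost 14 (ratio 1/14).
Greedy total cost: 10 + 9 + 14 = 33. (The true optimum is 24, so greedy overshoots here.)

33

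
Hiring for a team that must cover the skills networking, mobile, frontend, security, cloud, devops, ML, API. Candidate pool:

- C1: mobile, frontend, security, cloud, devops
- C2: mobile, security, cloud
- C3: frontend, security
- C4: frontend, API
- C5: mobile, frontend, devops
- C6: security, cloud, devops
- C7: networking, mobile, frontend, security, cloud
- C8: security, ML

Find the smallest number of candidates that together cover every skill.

C1, C4, C7, C8 together cover {networking, mobile, frontend, security, cloud, devops, ML, API} — every skill.
No 3 of the 8 candidates cover everything (all 56 triples fall short), so 4 is minimum.

4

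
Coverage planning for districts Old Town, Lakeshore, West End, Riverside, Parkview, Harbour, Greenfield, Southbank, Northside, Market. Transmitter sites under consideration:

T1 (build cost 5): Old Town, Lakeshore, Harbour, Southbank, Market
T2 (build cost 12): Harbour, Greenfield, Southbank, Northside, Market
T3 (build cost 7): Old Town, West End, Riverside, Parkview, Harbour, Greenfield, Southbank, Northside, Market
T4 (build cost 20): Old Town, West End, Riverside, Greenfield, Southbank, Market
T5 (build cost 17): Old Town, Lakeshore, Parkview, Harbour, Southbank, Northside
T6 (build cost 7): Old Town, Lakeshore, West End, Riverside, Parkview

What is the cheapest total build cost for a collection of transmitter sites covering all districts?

T1, T3 cover every district at build cost 5 + 7 = 12.
Any cover uses at least 2 transmitter sites; among all covering selections none totals below 12.

12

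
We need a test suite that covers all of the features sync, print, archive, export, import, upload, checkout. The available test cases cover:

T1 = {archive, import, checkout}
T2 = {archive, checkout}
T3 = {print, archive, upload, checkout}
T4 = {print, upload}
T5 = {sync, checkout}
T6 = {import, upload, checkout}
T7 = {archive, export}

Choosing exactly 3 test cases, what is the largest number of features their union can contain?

Choosing T1, T3, T5 covers {sync, print, archive, import, upload, checkout} — 6 features.
No choice of 3 test cases does better; here export is left uncovered.

6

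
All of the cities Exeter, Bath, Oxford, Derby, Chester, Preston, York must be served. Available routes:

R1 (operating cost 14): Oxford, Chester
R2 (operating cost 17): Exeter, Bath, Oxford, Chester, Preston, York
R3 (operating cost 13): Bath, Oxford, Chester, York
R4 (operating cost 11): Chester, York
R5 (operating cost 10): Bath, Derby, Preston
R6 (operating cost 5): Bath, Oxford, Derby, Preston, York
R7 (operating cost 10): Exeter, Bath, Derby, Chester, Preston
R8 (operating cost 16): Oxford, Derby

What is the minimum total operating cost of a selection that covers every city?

R6, R7 cover every city at operating cost 5 + 10 = 15.
Any cover uses at least 2 routes; among all covering selections none totals below 15.

15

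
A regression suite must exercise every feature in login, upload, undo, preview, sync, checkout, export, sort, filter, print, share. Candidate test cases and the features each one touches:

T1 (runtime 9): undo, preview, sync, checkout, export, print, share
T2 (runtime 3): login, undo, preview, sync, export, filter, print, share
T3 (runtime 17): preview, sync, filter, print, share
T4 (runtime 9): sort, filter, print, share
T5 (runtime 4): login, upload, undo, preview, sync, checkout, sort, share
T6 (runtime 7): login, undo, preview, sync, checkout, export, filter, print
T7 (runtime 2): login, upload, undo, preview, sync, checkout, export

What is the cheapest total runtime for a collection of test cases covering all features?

T2, T5 cover every feature at runtime 3 + 4 = 7.
Any cover uses at least 2 test cases; among all covering selections none totals below 7.
Greedy by coverage-per-runtime would pick T7, T2, T5 for 9 — worse than the optimum 7.

7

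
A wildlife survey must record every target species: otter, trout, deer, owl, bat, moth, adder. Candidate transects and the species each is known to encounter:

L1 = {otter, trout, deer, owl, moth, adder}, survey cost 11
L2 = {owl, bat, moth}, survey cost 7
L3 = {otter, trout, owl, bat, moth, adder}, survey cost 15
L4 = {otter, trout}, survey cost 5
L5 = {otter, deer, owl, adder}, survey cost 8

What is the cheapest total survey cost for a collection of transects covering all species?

18

L1, L2 cover every species at survey cost 11 + 7 = 18.
Any cover uses at least 2 transects; among all covering selections none totals below 18.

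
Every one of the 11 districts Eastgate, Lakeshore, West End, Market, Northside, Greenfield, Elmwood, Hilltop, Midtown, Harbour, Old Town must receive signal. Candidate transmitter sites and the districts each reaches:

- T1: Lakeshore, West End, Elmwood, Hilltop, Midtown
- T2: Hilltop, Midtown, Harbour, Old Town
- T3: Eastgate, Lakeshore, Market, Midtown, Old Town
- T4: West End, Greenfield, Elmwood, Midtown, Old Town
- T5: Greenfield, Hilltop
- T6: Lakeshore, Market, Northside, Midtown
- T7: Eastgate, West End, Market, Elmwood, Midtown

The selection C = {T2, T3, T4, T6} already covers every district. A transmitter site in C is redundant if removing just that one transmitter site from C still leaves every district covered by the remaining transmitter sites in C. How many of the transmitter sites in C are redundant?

Drop T2: Hilltop, Harbour uncovered — not redundant.
Drop T3: Eastgate uncovered — not redundant.
Drop T4: West End, Greenfield, Elmwood uncovered — not redundant.
Drop T6: Northside uncovered — not redundant.
None of the transmitter sites in C is redundant.

0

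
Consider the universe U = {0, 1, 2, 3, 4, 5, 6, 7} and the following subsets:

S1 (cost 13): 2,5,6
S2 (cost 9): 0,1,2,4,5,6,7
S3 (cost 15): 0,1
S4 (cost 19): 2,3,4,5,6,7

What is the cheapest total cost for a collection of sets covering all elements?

28

S2, S4 cover every element at cost 9 + 19 = 28.
Any cover uses at least 2 sets; among all covering selections none totals below 28.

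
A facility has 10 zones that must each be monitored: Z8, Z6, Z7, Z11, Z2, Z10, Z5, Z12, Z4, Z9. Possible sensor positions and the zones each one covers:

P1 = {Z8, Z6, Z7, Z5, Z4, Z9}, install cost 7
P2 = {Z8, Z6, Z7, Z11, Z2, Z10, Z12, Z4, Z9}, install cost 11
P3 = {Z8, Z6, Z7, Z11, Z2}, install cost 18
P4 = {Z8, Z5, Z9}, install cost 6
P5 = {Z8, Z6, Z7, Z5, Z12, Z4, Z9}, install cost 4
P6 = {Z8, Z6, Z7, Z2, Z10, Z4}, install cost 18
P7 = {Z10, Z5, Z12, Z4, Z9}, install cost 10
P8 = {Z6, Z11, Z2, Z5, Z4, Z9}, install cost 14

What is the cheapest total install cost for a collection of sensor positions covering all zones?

P2, P5 cover every zone at install cost 11 + 4 = 15.
Any cover uses at least 2 sensor positions; among all covering selections none totals below 15.

15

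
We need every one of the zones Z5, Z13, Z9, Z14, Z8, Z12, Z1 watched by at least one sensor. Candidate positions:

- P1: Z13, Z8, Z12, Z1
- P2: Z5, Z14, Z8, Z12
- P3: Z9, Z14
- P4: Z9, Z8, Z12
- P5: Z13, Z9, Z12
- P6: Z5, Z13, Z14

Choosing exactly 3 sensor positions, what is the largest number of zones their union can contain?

Choosing P1, P2, P3 covers {Z5, Z13, Z9, Z14, Z8, Z12, Z1} — 7 zones.
That is all 7 zones.

7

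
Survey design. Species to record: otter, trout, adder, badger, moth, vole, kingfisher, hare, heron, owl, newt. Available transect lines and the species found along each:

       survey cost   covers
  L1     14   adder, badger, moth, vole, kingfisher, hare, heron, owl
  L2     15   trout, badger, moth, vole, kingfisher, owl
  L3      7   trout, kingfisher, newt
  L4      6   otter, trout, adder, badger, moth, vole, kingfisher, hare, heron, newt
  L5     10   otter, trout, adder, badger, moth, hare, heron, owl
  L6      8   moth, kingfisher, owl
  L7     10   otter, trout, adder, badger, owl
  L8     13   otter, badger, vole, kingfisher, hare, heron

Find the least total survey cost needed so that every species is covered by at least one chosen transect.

L4, L6 cover every species at survey cost 6 + 8 = 14.
Any cover uses at least 2 transects; among all covering selections none totals below 14.

14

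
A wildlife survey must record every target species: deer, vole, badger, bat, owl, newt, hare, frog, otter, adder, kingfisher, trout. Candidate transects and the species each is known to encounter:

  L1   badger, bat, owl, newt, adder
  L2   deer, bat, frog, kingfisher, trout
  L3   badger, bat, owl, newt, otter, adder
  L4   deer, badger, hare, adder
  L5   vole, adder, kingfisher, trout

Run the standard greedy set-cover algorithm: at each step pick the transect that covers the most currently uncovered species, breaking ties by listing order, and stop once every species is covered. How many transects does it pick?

4

Pick 1: L3 covers 6 new species (badger, bat, owl, newt, otter, adder).
Pick 2: L2 covers 4 new species (deer, frog, kingfisher, trout).
Pick 3: L4 covers 1 new species (hare).
Pick 4: L5 covers 1 new species (vole).
Greedy uses 4 transects.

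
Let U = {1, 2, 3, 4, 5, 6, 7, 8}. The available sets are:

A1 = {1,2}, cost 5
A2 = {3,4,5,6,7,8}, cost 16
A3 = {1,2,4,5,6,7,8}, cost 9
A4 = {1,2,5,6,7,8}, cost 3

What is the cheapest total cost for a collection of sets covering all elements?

19

A2, A4 cover every element at cost 16 + 3 = 19.
Any cover uses at least 2 sets; among all covering selections none totals below 19.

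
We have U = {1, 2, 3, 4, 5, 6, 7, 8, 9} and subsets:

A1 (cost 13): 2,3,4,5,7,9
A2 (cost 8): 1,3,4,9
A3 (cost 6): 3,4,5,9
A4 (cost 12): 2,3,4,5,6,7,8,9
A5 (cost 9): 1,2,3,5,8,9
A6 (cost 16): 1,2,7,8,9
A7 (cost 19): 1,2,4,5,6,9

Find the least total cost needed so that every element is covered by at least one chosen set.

A2, A4 cover every element at cost 8 + 12 = 20.
Any cover uses at least 2 sets; among all covering selections none totals below 20.
Greedy by coverage-per-cost would pick A3, A4, A2 for 26 — worse than the optimum 20.

20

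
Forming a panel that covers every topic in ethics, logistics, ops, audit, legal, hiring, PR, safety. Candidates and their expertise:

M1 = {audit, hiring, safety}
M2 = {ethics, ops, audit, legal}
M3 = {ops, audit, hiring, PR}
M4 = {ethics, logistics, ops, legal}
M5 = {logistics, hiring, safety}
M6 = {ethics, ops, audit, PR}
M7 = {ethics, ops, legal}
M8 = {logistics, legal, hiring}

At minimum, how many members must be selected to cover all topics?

3

M1, M3, M4 together cover {ethics, logistics, ops, audit, legal, hiring, PR, safety} — every topic.
No 2 of the 8 members cover everything (all 28 pairs fall short), so 3 is minimum.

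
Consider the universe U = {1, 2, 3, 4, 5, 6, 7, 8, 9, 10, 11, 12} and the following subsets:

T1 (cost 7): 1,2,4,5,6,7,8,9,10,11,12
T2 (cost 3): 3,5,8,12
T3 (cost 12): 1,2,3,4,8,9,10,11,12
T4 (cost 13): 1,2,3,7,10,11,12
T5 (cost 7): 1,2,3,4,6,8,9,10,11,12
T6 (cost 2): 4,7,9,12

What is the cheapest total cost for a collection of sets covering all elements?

10

T1, T2 cover every element at cost 7 + 3 = 10.
Any cover uses at least 2 sets; among all covering selections none totals below 10.
Greedy by coverage-per-cost would pick T6, T1, T2 for 12 — worse than the optimum 10.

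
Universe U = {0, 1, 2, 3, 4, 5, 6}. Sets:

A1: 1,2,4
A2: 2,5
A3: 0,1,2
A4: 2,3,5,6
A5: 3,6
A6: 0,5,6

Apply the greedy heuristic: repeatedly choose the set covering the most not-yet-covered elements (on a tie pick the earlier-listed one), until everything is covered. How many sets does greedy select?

3

Pick 1: A4 covers 4 new elements (2, 3, 5, 6).
Pick 2: A1 covers 2 new elements (1, 4).
Pick 3: A3 covers 1 new elements (0).
Greedy uses 3 sets.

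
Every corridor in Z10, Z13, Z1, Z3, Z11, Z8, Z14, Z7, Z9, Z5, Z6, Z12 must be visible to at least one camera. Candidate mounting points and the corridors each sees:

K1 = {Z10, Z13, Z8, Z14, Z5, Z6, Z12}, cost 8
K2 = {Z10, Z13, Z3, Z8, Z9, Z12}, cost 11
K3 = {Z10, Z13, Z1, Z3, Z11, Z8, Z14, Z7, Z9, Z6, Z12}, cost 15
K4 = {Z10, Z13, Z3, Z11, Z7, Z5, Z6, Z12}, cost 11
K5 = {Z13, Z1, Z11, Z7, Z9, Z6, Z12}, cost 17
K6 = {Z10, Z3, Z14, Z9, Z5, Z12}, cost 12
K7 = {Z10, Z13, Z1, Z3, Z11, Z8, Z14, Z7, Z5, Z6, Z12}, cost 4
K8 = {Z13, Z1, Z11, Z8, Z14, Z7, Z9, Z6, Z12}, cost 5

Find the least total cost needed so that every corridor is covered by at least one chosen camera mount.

9

K7, K8 cover every corridor at cost 4 + 5 = 9.
Any cover uses at least 2 camera mounts; among all covering selections none totals below 9.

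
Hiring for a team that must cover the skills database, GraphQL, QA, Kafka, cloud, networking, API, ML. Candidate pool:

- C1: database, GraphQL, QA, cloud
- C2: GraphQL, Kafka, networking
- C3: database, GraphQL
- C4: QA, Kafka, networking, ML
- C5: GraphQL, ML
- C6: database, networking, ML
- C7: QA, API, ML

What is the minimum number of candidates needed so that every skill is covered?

C1, C2, C7 together cover {database, GraphQL, QA, Kafka, cloud, networking, API, ML} — every skill.
No 2 of the 7 candidates cover everything (all 21 pairs fall short), so 3 is minimum.

3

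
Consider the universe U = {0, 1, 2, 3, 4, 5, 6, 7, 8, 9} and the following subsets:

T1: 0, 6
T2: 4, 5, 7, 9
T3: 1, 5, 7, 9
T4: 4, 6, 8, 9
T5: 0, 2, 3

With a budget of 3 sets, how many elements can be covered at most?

Choosing T3, T4, T5 covers {0, 1, 2, 3, 4, 5, 6, 7, 8, 9} — 10 elements.
That is all 10 elements.

10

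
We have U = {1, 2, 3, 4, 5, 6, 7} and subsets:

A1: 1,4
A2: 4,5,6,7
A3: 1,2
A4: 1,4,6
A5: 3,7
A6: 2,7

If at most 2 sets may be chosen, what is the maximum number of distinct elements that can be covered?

Choosing A2, A3 covers {1, 2, 4, 5, 6, 7} — 6 elements.
No choice of 2 sets does better; here 3 is left uncovered.

6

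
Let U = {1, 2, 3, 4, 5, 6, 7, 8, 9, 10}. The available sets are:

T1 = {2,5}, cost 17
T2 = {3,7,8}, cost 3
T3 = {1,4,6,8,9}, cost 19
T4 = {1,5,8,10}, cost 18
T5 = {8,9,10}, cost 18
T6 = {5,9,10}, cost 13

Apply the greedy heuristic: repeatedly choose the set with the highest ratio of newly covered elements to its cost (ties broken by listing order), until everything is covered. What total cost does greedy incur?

52

Pick 1: T2 adds 3 new (3, 7, 8) at cost 3 (ratio 3/3).
Pick 2: T6 adds 3 new (5, 9, 10) at cost 13 (ratio 3/13).
Pick 3: T3 adds 3 new (1, 4, 6) at cost 19 (ratio 3/19).
Pick 4: T1 adds 1 new (2) at cost 17 (ratio 1/17).
Greedy total cost: 3 + 13 + 19 + 17 = 52.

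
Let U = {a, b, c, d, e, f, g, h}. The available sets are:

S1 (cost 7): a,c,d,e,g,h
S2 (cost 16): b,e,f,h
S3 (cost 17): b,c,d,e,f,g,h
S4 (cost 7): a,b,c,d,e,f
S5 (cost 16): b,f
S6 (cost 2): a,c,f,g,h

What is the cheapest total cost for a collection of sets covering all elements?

9

S4, S6 cover every element at cost 7 + 2 = 9.
Any cover uses at least 2 sets; among all covering selections none totals below 9.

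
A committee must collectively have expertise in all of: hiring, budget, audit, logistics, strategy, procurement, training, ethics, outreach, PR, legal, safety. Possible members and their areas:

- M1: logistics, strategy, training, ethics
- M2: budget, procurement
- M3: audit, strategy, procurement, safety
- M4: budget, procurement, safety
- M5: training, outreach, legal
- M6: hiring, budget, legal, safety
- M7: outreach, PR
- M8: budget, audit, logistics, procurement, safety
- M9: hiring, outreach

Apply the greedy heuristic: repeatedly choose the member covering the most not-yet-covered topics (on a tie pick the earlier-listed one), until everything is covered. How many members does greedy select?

5

Pick 1: M8 covers 5 new topics (budget, audit, logistics, procurement, safety).
Pick 2: M1 covers 3 new topics (strategy, training, ethics).
Pick 3: M5 covers 2 new topics (outreach, legal).
Pick 4: M6 covers 1 new topics (hiring).
Pick 5: M7 covers 1 new topics (PR).
Greedy uses 5 members. (The true minimum is 4.)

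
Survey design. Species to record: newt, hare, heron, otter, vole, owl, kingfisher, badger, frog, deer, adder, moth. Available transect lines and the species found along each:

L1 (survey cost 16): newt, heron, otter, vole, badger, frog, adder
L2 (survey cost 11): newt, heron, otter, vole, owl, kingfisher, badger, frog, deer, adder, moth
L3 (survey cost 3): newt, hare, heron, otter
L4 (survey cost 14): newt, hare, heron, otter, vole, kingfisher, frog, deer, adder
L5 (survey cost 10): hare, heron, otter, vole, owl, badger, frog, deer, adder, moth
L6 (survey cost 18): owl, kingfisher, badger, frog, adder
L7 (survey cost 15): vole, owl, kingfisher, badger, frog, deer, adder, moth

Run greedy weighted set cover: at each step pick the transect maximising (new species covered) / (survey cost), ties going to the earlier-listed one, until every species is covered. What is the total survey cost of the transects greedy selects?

14

Pick 1: L3 adds 4 new (newt, hare, heron, otter) at survey cost 3 (ratio 4/3).
Pick 2: L2 adds 8 new (vole, owl, kingfisher, badger, frog, deer, adder, moth) at survey cost 11 (ratio 8/11).
Greedy total survey cost: 3 + 11 = 14.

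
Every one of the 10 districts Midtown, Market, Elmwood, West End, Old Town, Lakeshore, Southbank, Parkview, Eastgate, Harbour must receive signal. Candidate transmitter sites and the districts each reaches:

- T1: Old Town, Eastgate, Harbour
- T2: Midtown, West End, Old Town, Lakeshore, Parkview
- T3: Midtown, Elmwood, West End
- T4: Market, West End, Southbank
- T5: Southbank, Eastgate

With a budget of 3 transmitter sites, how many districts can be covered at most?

Choosing T1, T2, T4 covers {Midtown, Market, West End, Old Town, Lakeshore, Southbank, Parkview, Eastgate, Harbour} — 9 districts.
No choice of 3 transmitter sites does better; here Elmwood is left uncovered.

9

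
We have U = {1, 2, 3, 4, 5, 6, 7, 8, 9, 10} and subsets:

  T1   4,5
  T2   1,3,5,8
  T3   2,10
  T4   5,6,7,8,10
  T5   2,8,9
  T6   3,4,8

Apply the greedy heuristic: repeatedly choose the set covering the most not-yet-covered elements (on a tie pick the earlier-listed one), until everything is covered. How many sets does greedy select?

Pick 1: T4 covers 5 new elements (5, 6, 7, 8, 10).
Pick 2: T2 covers 2 new elements (1, 3).
Pick 3: T5 covers 2 new elements (2, 9).
Pick 4: T1 covers 1 new elements (4).
Greedy uses 4 sets.

4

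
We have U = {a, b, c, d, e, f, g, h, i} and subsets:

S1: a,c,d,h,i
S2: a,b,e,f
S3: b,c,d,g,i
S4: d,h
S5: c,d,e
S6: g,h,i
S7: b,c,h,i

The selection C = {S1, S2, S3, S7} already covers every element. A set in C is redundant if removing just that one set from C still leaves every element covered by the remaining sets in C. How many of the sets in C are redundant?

Drop S1: the rest still cover every element — redundant.
Drop S2: e, f uncovered — not redundant.
Drop S3: g uncovered — not redundant.
Drop S7: the rest still cover every element — redundant.
2 redundant: S1, S7.

2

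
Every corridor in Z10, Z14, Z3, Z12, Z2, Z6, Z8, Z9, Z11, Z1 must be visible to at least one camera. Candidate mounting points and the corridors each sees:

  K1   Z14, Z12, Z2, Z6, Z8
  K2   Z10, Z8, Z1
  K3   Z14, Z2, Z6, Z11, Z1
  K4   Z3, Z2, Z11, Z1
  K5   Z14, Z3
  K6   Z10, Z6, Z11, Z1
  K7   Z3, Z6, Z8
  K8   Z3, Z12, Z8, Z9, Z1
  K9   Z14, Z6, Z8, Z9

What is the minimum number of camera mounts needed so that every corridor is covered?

K1, K6, K8 together cover {Z10, Z14, Z3, Z12, Z2, Z6, Z8, Z9, Z11, Z1} — every corridor.
No 2 of the 9 camera mounts cover everything (all 36 pairs fall short), so 3 is minimum.

3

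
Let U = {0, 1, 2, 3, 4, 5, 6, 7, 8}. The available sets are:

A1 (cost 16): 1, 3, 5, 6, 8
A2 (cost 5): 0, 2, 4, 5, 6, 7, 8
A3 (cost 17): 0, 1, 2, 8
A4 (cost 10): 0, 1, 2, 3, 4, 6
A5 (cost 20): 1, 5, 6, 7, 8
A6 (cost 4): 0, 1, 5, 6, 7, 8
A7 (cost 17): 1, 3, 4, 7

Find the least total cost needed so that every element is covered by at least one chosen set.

14

A4, A6 cover every element at cost 10 + 4 = 14.
Any cover uses at least 2 sets; among all covering selections none totals below 14.
Greedy by coverage-per-cost would pick A6, A2, A4 for 19 — worse than the optimum 14.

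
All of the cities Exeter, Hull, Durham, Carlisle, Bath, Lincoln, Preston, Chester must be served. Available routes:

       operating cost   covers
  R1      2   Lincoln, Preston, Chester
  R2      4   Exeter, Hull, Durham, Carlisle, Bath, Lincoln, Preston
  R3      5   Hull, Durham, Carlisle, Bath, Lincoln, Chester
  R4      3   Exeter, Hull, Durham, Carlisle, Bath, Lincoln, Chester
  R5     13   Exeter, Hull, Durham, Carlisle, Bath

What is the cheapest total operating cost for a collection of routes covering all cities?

R1, R4 cover every city at operating cost 2 + 3 = 5.
Any cover uses at least 2 routes; among all covering selections none totals below 5.

5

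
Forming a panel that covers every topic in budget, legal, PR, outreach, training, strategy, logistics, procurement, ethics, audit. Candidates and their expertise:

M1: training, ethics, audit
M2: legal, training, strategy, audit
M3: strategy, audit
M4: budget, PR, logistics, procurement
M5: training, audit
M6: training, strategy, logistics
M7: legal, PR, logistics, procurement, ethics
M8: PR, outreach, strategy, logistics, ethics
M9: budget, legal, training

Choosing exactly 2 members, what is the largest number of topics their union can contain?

Choosing M2, M4 covers {budget, legal, PR, training, strategy, logistics, procurement, audit} — 8 topics.
No choice of 2 members does better; here outreach, ethics are left uncovered.

8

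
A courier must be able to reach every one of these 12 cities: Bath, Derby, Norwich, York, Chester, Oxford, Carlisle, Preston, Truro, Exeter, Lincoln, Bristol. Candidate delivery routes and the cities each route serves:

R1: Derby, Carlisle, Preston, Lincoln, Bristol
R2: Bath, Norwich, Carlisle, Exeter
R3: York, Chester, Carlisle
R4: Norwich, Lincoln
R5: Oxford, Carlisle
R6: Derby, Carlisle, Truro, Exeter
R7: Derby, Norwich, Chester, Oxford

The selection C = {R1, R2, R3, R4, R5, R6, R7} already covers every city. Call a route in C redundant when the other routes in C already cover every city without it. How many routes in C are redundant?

Drop R1: Preston, Bristol uncovered — not redundant.
Drop R2: Bath uncovered — not redundant.
Drop R3: York uncovered — not redundant.
Drop R4: the rest still cover every city — redundant.
Drop R5: the rest still cover every city — redundant.
Drop R6: Truro uncovered — not redundant.
Drop R7: the rest still cover every city — redundant.
3 redundant: R4, R5, R7.

3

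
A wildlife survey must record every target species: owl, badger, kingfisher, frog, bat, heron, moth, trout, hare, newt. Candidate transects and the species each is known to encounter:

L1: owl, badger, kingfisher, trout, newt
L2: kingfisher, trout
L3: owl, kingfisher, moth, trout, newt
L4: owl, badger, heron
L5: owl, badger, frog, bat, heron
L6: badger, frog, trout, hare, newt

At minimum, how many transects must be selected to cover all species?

L3, L5, L6 together cover {owl, badger, kingfisher, frog, bat, heron, moth, trout, hare, newt} — every species.
No 2 of the 6 transects cover everything (all 15 pairs fall short), so 3 is minimum.
Greedy (largest uncovered first) would take L1, L5, L3, L6 — 4 transects — but 3 suffice.

3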